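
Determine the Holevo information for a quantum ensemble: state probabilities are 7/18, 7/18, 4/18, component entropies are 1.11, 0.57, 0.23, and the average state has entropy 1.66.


chi = S(rho) - sum_i p_i * S(rho_i)
Weighted entropy = 7/18 * 1.11 + 7/18 * 0.57 + 4/18 * 0.23
= 0.7044
chi = 1.66 - 0.7044
= 0.9556

0.9556


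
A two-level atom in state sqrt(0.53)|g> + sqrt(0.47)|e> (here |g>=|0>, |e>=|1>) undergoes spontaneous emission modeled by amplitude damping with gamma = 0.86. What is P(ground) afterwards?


For amplitude damping with parameter gamma on state sqrt(a)|0> + sqrt(b)|1>:
alpha^2 = 0.53, beta^2 = 0.47
P(|0>) = alpha^2 + gamma * beta^2
= 0.53 + 0.86 * 0.47
= 0.53 + 0.4042
= 0.9342

0.9342


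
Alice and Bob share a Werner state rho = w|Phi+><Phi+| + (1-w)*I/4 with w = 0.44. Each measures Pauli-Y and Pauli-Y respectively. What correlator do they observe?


|Phi+> = (|00> + |11>)/sqrt(2)
For the pure Bell state, <Y_A Y_B> = -1 (Bell-state Pauli correlator).
The maximally-mixed part I/4 has tr(I/4 * P tensor P) = 0 for any traceless Pauli P.
So <Y_A Y_B>_rho = w * (-1) + (1 - w) * 0
= 0.44 * (-1)
= -0.4400

-0.4400


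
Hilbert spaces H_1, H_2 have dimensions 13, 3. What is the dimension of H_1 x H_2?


dim(H_1 x H_2) = 13 * 3
= 39

39


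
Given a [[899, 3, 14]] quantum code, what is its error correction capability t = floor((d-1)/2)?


Code parameters: [[899, 3, 14]], distance d = 14.
Number of correctable errors = floor((d-1)/2)
= floor((14 - 1)/2)
= floor(13/2)
= 6

6


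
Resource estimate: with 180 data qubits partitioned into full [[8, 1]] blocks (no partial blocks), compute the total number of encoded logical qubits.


Each code block uses 8 physical qubits for 1 logical qubit(s).
Number of complete blocks = floor(180 / 8) = 22
Logical qubits = 22 * 1
= 22

22


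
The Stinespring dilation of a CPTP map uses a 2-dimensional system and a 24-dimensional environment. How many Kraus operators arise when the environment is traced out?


Tracing out the environment in an orthonormal basis {|i>_E} gives Kraus operators K_i = <i|_E U |0>_E.
Number of Kraus operators = dim(H_env) = d_env
= 24

24


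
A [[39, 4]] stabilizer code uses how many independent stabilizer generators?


For an [[n,k]] stabilizer code:
Number of stabilizer generators = n - k
= 39 - 4
= 35

35


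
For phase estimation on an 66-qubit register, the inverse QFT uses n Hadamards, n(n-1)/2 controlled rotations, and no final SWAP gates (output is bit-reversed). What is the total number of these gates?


Hadamard gates: 66
Controlled rotations: n*(n-1)/2 = 66*65/2 = 2145
SWAP gates: 0 (omitted)
Total = 66 + 2145
= 2211

2211


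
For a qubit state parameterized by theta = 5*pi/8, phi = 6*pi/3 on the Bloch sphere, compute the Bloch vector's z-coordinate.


theta = 1.9635, phi = 6.2832
r_z = cos(theta) = -0.3827

-0.3827


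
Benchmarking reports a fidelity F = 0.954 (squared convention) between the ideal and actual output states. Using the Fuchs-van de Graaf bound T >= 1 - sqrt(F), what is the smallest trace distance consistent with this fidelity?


Fuchs-van de Graaf (squared-fidelity convention): 1 - sqrt(F) <= T <= sqrt(1 - F).
Lower bound: T >= 1 - sqrt(F)
sqrt(F) = sqrt(0.954) = 0.9767
T >= 1 - 0.9767
T >= 0.0233

0.0233


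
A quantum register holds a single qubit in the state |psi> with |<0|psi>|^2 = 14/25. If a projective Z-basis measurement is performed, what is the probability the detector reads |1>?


|alpha|^2 = 14/25 = 0.5600
|beta|^2 = 1 - 14/25 = 11/25 = 0.4400
P(|1>) = |beta|^2 = 0.4400

0.4400


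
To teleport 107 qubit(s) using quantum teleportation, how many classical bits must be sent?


Quantum teleportation requires 2 classical bits per qubit teleported.
107 qubit(s) -> 2 * 107 = 214 classical bits

214


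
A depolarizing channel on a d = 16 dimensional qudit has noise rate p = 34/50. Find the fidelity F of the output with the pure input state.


F = (1-p) + p/d
= (1 - 0.6800) + 0.6800/16
= 0.3200 + 0.0425
= 0.3625

0.3625


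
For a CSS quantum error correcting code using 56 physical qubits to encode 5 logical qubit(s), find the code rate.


Code rate R = k/n
= 5/56
= 0.0893

0.0893


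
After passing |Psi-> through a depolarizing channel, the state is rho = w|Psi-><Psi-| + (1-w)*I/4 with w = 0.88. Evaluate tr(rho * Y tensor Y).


|Psi-> = (|01> - |10>)/sqrt(2)
For the pure Bell state, <Y_A Y_B> = -1 (Bell-state Pauli correlator).
The maximally-mixed part I/4 has tr(I/4 * P tensor P) = 0 for any traceless Pauli P.
So <Y_A Y_B>_rho = w * (-1) + (1 - w) * 0
= 0.88 * (-1)
= -0.8800

-0.8800


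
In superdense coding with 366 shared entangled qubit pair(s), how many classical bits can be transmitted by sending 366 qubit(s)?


Superdense coding allows 2 classical bits per shared entangled pair.
366 pair(s) -> 2 * 366 = 732 classical bits

732


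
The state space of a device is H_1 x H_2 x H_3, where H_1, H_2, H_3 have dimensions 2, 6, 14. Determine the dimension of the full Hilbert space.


dim(H_1 x H_2 x H_3) = 2 * 6 * 14
= 12 * 14
= 168

168


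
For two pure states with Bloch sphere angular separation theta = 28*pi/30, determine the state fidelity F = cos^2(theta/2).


For states separated by angle theta on Bloch sphere:
F = cos^2(theta/2)
theta = 28*pi/30 = 2.9322
theta/2 = 1.4661
cos(theta/2) = 0.1045
F = 0.0109

0.0109


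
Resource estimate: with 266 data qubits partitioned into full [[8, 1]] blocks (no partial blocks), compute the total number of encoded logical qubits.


Each code block uses 8 physical qubits for 1 logical qubit(s).
Number of complete blocks = floor(266 / 8) = 33
Logical qubits = 33 * 1
= 33

33


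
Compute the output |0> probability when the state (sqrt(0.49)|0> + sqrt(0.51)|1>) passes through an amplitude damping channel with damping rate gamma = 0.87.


For amplitude damping with parameter gamma on state sqrt(a)|0> + sqrt(b)|1>:
alpha^2 = 0.49, beta^2 = 0.51
P(|0>) = alpha^2 + gamma * beta^2
= 0.49 + 0.87 * 0.51
= 0.49 + 0.4437
= 0.9337

0.9337


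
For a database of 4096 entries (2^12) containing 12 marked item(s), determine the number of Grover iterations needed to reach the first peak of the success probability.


After j Grover iterations the success probability is P(j) = sin^2((2j+1)*theta), where sin(theta) = sqrt(k/N).
N = 2^12 = 4096, k = 12
sin(theta) = sqrt(k/N) = 0.05412658774
theta = arcsin(sqrt(k/N)) = 0.05415305164 rad
P(j) reaches its first maximum when (2j+1)*theta is as close as possible to pi/2, i.e. j = round(pi/(4*theta) - 1/2).
pi/(4*theta) - 1/2 = 14.0033
(For comparison, the common estimate pi/4 * sqrt(N/k) = 14.5104; the exact maximiser is used here.)
Optimal iterations = 14

14


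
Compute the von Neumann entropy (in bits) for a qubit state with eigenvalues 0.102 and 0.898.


S = -p*log2(p) - (1-p)*log2(1-p)
p = 0.1020, 1-p = 0.8980
= -0.1020 * log2(0.1020) - 0.8980 * log2(0.8980)
= -(-0.3359) - (-0.1394)
= 0.4753

0.4753


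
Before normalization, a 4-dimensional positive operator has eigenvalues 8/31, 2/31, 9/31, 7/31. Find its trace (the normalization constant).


tr(M) = sum of eigenvalues
= 8/31 + 2/31 + 9/31 + 7/31
= 26/31
= 0.8387

0.8387


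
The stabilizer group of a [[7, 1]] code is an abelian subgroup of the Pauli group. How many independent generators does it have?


For an [[n,k]] stabilizer code:
Number of stabilizer generators = n - k
= 7 - 1
= 6

6


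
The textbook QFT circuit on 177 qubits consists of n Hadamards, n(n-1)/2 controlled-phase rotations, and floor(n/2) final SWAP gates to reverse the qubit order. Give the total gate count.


Hadamard gates: 177
Controlled rotations: n*(n-1)/2 = 177*176/2 = 15576
SWAP gates: floor(n/2) = floor(177/2) = 88
Total = 177 + 15576 + 88
= 15841

15841


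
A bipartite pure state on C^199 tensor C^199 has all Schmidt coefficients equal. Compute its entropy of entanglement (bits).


For a maximally entangled state in d x d:
S = log2(d) = log2(199)
= 7.6366

7.6366


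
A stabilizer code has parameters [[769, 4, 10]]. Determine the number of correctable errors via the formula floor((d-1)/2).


Code parameters: [[769, 4, 10]], distance d = 10.
Number of correctable errors = floor((d-1)/2)
= floor((10 - 1)/2)
= floor(9/2)
= 4

4


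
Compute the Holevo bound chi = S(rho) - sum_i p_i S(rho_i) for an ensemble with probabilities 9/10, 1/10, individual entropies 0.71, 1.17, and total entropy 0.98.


chi = S(rho) - sum_i p_i * S(rho_i)
Weighted entropy = 9/10 * 0.71 + 1/10 * 1.17
= 0.7560
chi = 0.98 - 0.7560
= 0.2240

0.2240


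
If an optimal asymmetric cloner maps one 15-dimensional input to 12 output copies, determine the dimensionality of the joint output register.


Output space = H^(tensor 12) where dim(H) = 15
dim = 15^12
= 225 (after 2 factors)
= 3375 (after 3 factors)
= 50625 (after 4 factors)
= 759375 (after 5 factors)
= 11390625 (after 6 factors)
= 170859375 (after 7 factors)
= 2562890625 (after 8 factors)
= 38443359375 (after 9 factors)
= 576650390625 (after 10 factors)
= 8649755859375 (after 11 factors)
= 129746337890625 (after 12 factors)
= 129746337890625

129746337890625


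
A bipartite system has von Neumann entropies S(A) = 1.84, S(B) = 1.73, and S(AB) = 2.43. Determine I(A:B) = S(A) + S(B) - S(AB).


I(A:B) = S(A) + S(B) - S(AB)
= 1.84 + 1.73 - 2.43
= 1.1400

1.1400


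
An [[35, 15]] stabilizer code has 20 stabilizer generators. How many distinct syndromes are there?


Each stabilizer generator gives a binary (+1 or -1) measurement outcome.
With 20 independent generators:
Total syndromes = 2^20
= 1048576

1048576


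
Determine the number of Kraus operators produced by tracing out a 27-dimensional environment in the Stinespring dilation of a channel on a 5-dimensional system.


Tracing out the environment in an orthonormal basis {|i>_E} gives Kraus operators K_i = <i|_E U |0>_E.
Number of Kraus operators = dim(H_env) = d_env
= 27

27


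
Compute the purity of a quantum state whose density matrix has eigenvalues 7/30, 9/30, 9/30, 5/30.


tr(rho^2) = sum of eigenvalues squared
= (7/30)^2 + (9/30)^2 + (9/30)^2 + (5/30)^2
= (49 + 81 + 81 + 25) / 900
= 236/900
= 0.2622

0.2622


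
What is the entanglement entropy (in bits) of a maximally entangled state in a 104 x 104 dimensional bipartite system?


For a maximally entangled state in d x d:
S = log2(d) = log2(104)
= 6.7004

6.7004


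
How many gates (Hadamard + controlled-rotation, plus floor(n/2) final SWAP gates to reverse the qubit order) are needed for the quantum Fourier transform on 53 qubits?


Hadamard gates: 53
Controlled rotations: n*(n-1)/2 = 53*52/2 = 1378
SWAP gates: floor(n/2) = floor(53/2) = 26
Total = 53 + 1378 + 26
= 1457

1457


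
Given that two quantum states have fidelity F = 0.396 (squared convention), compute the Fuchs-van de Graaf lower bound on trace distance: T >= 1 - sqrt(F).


Fuchs-van de Graaf (squared-fidelity convention): 1 - sqrt(F) <= T <= sqrt(1 - F).
Lower bound: T >= 1 - sqrt(F)
sqrt(F) = sqrt(0.396) = 0.6293
T >= 1 - 0.6293
T >= 0.3707

0.3707


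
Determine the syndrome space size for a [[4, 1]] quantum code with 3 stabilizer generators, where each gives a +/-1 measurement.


Each stabilizer generator gives a binary (+1 or -1) measurement outcome.
With 3 independent generators:
Total syndromes = 2^3
= 8

8


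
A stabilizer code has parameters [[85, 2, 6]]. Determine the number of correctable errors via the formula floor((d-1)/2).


Code parameters: [[85, 2, 6]], distance d = 6.
Number of correctable errors = floor((d-1)/2)
= floor((6 - 1)/2)
= floor(5/2)
= 2

2


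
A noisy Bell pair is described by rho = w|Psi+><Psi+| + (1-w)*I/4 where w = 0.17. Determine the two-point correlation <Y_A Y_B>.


|Psi+> = (|01> + |10>)/sqrt(2)
For the pure Bell state, <Y_A Y_B> = +1 (Bell-state Pauli correlator).
The maximally-mixed part I/4 has tr(I/4 * P tensor P) = 0 for any traceless Pauli P.
So <Y_A Y_B>_rho = w * (+1) + (1 - w) * 0
= 0.17 * (+1)
= 0.1700

0.1700


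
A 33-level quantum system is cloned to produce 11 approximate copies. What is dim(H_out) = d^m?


Output space = H^(tensor 11) where dim(H) = 33
dim = 33^11
= 1089 (after 2 factors)
= 35937 (after 3 factors)
= 1185921 (after 4 factors)
= 39135393 (after 5 factors)
= 1291467969 (after 6 factors)
= 42618442977 (after 7 factors)
= 1406408618241 (after 8 factors)
= 46411484401953 (after 9 factors)
= 1531578985264449 (after 10 factors)
= 50542106513726817 (after 11 factors)
= 50542106513726817

50542106513726817


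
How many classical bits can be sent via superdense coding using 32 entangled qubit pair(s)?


Superdense coding allows 2 classical bits per shared entangled pair.
32 pair(s) -> 2 * 32 = 64 classical bits

64


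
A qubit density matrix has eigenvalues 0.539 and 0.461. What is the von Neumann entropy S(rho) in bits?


S = -p*log2(p) - (1-p)*log2(1-p)
p = 0.5390, 1-p = 0.4610
= -0.5390 * log2(0.5390) - 0.4610 * log2(0.4610)
= -(-0.4806) - (-0.5150)
= 0.9956

0.9956


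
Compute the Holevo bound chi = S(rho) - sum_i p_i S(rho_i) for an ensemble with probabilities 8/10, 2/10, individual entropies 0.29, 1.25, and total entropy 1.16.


chi = S(rho) - sum_i p_i * S(rho_i)
Weighted entropy = 8/10 * 0.29 + 2/10 * 1.25
= 0.4820
chi = 1.16 - 0.4820
= 0.6780

0.6780


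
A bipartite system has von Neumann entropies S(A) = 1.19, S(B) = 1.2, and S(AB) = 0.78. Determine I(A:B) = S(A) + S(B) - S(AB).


I(A:B) = S(A) + S(B) - S(AB)
= 1.19 + 1.2 - 0.78
= 1.6100

1.6100


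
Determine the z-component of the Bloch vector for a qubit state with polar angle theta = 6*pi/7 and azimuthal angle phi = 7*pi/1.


theta = 2.6928, phi = 21.9911
r_z = cos(theta) = -0.9010

-0.9010


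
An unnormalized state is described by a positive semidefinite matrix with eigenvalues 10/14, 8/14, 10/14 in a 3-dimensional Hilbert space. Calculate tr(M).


tr(M) = sum of eigenvalues
= 10/14 + 8/14 + 10/14
= 28/14
= 2.0000

2.0000


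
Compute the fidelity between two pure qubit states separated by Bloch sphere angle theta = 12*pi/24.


For states separated by angle theta on Bloch sphere:
F = cos^2(theta/2)
theta = 12*pi/24 = 1.5708
theta/2 = 0.7854
cos(theta/2) = 0.7071
F = 0.5000

0.5000


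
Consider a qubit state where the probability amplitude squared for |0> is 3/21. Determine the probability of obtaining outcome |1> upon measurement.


|alpha|^2 = 3/21 = 0.1429
|beta|^2 = 1 - 3/21 = 18/21 = 0.8571
P(|1>) = |beta|^2 = 0.8571

0.8571


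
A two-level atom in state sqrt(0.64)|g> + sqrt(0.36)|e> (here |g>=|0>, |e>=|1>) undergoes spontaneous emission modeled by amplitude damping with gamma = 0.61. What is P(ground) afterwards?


For amplitude damping with parameter gamma on state sqrt(a)|0> + sqrt(b)|1>:
alpha^2 = 0.64, beta^2 = 0.36
P(|0>) = alpha^2 + gamma * beta^2
= 0.64 + 0.61 * 0.36
= 0.64 + 0.2196
= 0.8596

0.8596


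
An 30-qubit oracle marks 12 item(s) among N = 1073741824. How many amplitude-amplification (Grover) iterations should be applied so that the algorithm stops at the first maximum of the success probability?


After j Grover iterations the success probability is P(j) = sin^2((2j+1)*theta), where sin(theta) = sqrt(k/N).
N = 2^30 = 1073741824, k = 12
sin(theta) = sqrt(k/N) = 0.0001057159917
theta = arcsin(sqrt(k/N)) = 0.0001057159919 rad
P(j) reaches its first maximum when (2j+1)*theta is as close as possible to pi/2, i.e. j = round(pi/(4*theta) - 1/2).
pi/(4*theta) - 1/2 = 7428.8222
(For comparison, the common estimate pi/4 * sqrt(N/k) = 7429.3222; the exact maximiser is used here.)
Optimal iterations = 7429

7429


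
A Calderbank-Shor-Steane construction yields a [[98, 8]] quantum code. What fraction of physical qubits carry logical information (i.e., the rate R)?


Code rate R = k/n
= 8/98
= 0.0816

0.0816


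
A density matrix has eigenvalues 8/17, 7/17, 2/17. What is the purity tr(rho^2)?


tr(rho^2) = sum of eigenvalues squared
= (8/17)^2 + (7/17)^2 + (2/17)^2
= (64 + 49 + 4) / 289
= 117/289
= 0.4048

0.4048


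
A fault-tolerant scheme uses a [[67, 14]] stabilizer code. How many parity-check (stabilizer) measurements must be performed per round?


For an [[n,k]] stabilizer code:
Number of stabilizer generators = n - k
= 67 - 14
= 53

53


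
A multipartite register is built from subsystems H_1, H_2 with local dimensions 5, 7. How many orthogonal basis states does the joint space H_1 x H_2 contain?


dim(H_1 x H_2) = 5 * 7
= 35

35


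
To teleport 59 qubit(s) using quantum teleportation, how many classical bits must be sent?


Quantum teleportation requires 2 classical bits per qubit teleported.
59 qubit(s) -> 2 * 59 = 118 classical bits

118


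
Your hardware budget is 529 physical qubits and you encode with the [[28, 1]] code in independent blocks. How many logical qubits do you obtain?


Each code block uses 28 physical qubits for 1 logical qubit(s).
Number of complete blocks = floor(529 / 28) = 18
Logical qubits = 18 * 1
= 18

18


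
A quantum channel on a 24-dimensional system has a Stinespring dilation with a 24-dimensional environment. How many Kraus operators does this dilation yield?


Tracing out the environment in an orthonormal basis {|i>_E} gives Kraus operators K_i = <i|_E U |0>_E.
Number of Kraus operators = dim(H_env) = d_env
= 24

24


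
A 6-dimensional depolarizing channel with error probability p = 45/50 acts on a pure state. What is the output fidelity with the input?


F = (1-p) + p/d
= (1 - 0.9000) + 0.9000/6
= 0.1000 + 0.1500
= 0.2500

0.2500


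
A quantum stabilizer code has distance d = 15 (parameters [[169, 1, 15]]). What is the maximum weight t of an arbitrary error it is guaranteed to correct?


Code parameters: [[169, 1, 15]], distance d = 15.
Number of correctable errors = floor((d-1)/2)
= floor((15 - 1)/2)
= floor(14/2)
= 7

7


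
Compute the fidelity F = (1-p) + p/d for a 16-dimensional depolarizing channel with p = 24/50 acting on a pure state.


F = (1-p) + p/d
= (1 - 0.4800) + 0.4800/16
= 0.5200 + 0.0300
= 0.5500

0.5500


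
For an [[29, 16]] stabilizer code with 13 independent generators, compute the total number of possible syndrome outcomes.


Each stabilizer generator gives a binary (+1 or -1) measurement outcome.
With 13 independent generators:
Total syndromes = 2^13
= 8192

8192


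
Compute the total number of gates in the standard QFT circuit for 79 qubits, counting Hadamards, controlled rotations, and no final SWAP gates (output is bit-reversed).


Hadamard gates: 79
Controlled rotations: n*(n-1)/2 = 79*78/2 = 3081
SWAP gates: 0 (omitted)
Total = 79 + 3081
= 3160

3160


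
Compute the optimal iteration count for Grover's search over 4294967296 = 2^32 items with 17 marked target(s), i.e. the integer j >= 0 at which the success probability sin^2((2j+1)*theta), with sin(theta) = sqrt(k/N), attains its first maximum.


After j Grover iterations the success probability is P(j) = sin^2((2j+1)*theta), where sin(theta) = sqrt(k/N).
N = 2^32 = 4294967296, k = 17
sin(theta) = sqrt(k/N) = 6.291359902e-05
theta = arcsin(sqrt(k/N)) = 6.291359907e-05 rad
P(j) reaches its first maximum when (2j+1)*theta is as close as possible to pi/2, i.e. j = round(pi/(4*theta) - 1/2).
pi/(4*theta) - 1/2 = 12483.2583
(For comparison, the common estimate pi/4 * sqrt(N/k) = 12483.7583; the exact maximiser is used here.)
Optimal iterations = 12483

12483


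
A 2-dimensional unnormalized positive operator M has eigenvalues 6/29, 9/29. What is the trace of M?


tr(M) = sum of eigenvalues
= 6/29 + 9/29
= 15/29
= 0.5172

0.5172


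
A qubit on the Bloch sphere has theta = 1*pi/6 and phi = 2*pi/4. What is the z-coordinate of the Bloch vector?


theta = 0.5236, phi = 1.5708
r_z = cos(theta) = 0.8660

0.8660


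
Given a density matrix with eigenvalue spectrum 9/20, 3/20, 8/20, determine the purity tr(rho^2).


tr(rho^2) = sum of eigenvalues squared
= (9/20)^2 + (3/20)^2 + (8/20)^2
= (81 + 9 + 64) / 400
= 154/400
= 0.3850

0.3850


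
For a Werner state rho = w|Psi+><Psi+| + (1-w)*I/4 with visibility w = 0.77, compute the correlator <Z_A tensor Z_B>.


|Psi+> = (|01> + |10>)/sqrt(2)
For the pure Bell state, <Z_A Z_B> = -1 (Bell-state Pauli correlator).
The maximally-mixed part I/4 has tr(I/4 * P tensor P) = 0 for any traceless Pauli P.
So <Z_A Z_B>_rho = w * (-1) + (1 - w) * 0
= 0.77 * (-1)
= -0.7700

-0.7700


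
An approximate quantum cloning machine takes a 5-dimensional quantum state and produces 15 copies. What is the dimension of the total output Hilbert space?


Output space = H^(tensor 15) where dim(H) = 5
dim = 5^15
= 25 (after 2 factors)
= 125 (after 3 factors)
= 625 (after 4 factors)
= 3125 (after 5 factors)
= 15625 (after 6 factors)
= 78125 (after 7 factors)
= 390625 (after 8 factors)
= 1953125 (after 9 factors)
= 9765625 (after 10 factors)
= 48828125 (after 11 factors)
= 244140625 (after 12 factors)
= 1220703125 (after 13 factors)
= 6103515625 (after 14 factors)
= 30517578125 (after 15 factors)
= 30517578125

30517578125


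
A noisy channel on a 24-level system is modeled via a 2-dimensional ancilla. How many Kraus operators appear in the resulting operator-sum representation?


Tracing out the environment in an orthonormal basis {|i>_E} gives Kraus operators K_i = <i|_E U |0>_E.
Number of Kraus operators = dim(H_env) = d_env
= 2

2


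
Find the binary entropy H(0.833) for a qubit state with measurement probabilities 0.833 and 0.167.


S = -p*log2(p) - (1-p)*log2(1-p)
p = 0.8330, 1-p = 0.1670
= -0.8330 * log2(0.8330) - 0.1670 * log2(0.1670)
= -(-0.2196) - (-0.4312)
= 0.6508

0.6508


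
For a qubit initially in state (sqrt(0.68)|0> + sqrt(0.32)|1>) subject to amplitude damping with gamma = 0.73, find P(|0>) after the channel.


For amplitude damping with parameter gamma on state sqrt(a)|0> + sqrt(b)|1>:
alpha^2 = 0.68, beta^2 = 0.32
P(|0>) = alpha^2 + gamma * beta^2
= 0.68 + 0.73 * 0.32
= 0.68 + 0.2336
= 0.9136

0.9136


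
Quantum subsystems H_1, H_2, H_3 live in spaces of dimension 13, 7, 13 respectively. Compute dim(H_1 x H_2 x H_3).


dim(H_1 x H_2 x H_3) = 13 * 7 * 13
= 91 * 13
= 1183

1183


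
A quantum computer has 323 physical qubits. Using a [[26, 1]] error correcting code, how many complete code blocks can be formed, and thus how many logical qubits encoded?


Each code block uses 26 physical qubits for 1 logical qubit(s).
Number of complete blocks = floor(323 / 26) = 12
Logical qubits = 12 * 1
= 12

12


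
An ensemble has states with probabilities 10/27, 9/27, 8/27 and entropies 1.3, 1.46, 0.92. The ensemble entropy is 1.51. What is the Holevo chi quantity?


chi = S(rho) - sum_i p_i * S(rho_i)
Weighted entropy = 10/27 * 1.3 + 9/27 * 1.46 + 8/27 * 0.92
= 1.2407
chi = 1.51 - 1.2407
= 0.2693

0.2693


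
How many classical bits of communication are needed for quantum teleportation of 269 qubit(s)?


Quantum teleportation requires 2 classical bits per qubit teleported.
269 qubit(s) -> 2 * 269 = 538 classical bits

538


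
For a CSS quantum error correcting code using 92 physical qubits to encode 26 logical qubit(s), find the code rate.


Code rate R = k/n
= 26/92
= 0.2826

0.2826


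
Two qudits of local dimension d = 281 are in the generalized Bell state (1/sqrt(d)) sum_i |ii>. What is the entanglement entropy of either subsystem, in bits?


For a maximally entangled state in d x d:
S = log2(d) = log2(281)
= 8.1344

8.1344


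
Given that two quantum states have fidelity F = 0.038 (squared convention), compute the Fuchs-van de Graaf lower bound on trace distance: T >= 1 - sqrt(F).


Fuchs-van de Graaf (squared-fidelity convention): 1 - sqrt(F) <= T <= sqrt(1 - F).
Lower bound: T >= 1 - sqrt(F)
sqrt(F) = sqrt(0.038) = 0.1949
T >= 1 - 0.1949
T >= 0.8051

0.8051


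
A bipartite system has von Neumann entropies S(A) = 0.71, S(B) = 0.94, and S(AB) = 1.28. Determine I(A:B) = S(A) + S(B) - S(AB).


I(A:B) = S(A) + S(B) - S(AB)
= 0.71 + 0.94 - 1.28
= 0.3700

0.3700


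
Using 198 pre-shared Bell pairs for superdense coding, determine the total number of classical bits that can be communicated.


Superdense coding allows 2 classical bits per shared entangled pair.
198 pair(s) -> 2 * 198 = 396 classical bits

396


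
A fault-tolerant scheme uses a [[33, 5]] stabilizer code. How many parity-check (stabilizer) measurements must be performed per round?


For an [[n,k]] stabilizer code:
Number of stabilizer generators = n - k
= 33 - 5
= 28

28


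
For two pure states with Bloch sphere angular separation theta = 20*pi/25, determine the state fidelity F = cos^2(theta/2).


For states separated by angle theta on Bloch sphere:
F = cos^2(theta/2)
theta = 20*pi/25 = 2.5133
theta/2 = 1.2566
cos(theta/2) = 0.3090
F = 0.0955

0.0955


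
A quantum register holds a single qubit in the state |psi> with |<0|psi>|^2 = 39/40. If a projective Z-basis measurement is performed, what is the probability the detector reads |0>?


|alpha|^2 = 39/40 = 0.9750
|beta|^2 = 1 - 39/40 = 1/40 = 0.0250
P(|0>) = |alpha|^2 = 0.9750

0.9750


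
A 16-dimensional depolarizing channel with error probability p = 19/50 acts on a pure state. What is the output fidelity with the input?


F = (1-p) + p/d
= (1 - 0.3800) + 0.3800/16
= 0.6200 + 0.0238
= 0.6438

0.6438


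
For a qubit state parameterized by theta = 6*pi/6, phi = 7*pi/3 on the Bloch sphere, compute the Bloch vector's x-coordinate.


theta = 3.1416, phi = 7.3304
r_x = sin(theta)*cos(phi) = 0.0000 * 0.5000
r_x = 0.0000

0.0000


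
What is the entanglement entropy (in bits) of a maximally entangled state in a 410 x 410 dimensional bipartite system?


For a maximally entangled state in d x d:
S = log2(d) = log2(410)
= 8.6795

8.6795


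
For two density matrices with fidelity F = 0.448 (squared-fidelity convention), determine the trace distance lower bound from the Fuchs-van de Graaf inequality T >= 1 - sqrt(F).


Fuchs-van de Graaf (squared-fidelity convention): 1 - sqrt(F) <= T <= sqrt(1 - F).
Lower bound: T >= 1 - sqrt(F)
sqrt(F) = sqrt(0.448) = 0.6693
T >= 1 - 0.6693
T >= 0.3307

0.3307


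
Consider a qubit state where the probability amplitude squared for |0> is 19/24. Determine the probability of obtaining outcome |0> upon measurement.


|alpha|^2 = 19/24 = 0.7917
|beta|^2 = 1 - 19/24 = 5/24 = 0.2083
P(|0>) = |alpha|^2 = 0.7917

0.7917


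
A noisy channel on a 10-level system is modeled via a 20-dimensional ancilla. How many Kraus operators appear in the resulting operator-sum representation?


Tracing out the environment in an orthonormal basis {|i>_E} gives Kraus operators K_i = <i|_E U |0>_E.
Number of Kraus operators = dim(H_env) = d_env
= 20

20


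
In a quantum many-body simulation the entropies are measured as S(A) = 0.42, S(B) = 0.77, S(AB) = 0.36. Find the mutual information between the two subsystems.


I(A:B) = S(A) + S(B) - S(AB)
= 0.42 + 0.77 - 0.36
= 0.8300

0.8300


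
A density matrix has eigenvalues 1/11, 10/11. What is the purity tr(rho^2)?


tr(rho^2) = sum of eigenvalues squared
= (1/11)^2 + (10/11)^2
= (1 + 100) / 121
= 101/121
= 0.8347

0.8347


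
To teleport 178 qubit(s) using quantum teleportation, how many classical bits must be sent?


Quantum teleportation requires 2 classical bits per qubit teleported.
178 qubit(s) -> 2 * 178 = 356 classical bits

356


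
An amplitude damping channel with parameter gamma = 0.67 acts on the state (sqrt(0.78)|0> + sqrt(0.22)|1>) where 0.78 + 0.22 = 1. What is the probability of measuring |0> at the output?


For amplitude damping with parameter gamma on state sqrt(a)|0> + sqrt(b)|1>:
alpha^2 = 0.78, beta^2 = 0.22
P(|0>) = alpha^2 + gamma * beta^2
= 0.78 + 0.67 * 0.22
= 0.78 + 0.1474
= 0.9274

0.9274


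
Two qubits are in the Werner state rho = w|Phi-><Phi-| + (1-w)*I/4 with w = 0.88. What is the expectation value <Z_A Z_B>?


|Phi-> = (|00> - |11>)/sqrt(2)
For the pure Bell state, <Z_A Z_B> = +1 (Bell-state Pauli correlator).
The maximally-mixed part I/4 has tr(I/4 * P tensor P) = 0 for any traceless Pauli P.
So <Z_A Z_B>_rho = w * (+1) + (1 - w) * 0
= 0.88 * (+1)
= 0.8800

0.8800


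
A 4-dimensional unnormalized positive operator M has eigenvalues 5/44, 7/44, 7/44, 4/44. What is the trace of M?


tr(M) = sum of eigenvalues
= 5/44 + 7/44 + 7/44 + 4/44
= 23/44
= 0.5227

0.5227


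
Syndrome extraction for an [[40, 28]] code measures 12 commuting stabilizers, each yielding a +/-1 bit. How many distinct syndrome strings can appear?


Each stabilizer generator gives a binary (+1 or -1) measurement outcome.
With 12 independent generators:
Total syndromes = 2^12
= 4096

4096


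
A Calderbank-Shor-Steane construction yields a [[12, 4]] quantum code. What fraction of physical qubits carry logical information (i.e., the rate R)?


Code rate R = k/n
= 4/12
= 0.3333

0.3333


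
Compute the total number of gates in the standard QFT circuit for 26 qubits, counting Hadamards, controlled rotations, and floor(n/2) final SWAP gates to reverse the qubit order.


Hadamard gates: 26
Controlled rotations: n*(n-1)/2 = 26*25/2 = 325
SWAP gates: floor(n/2) = floor(26/2) = 13
Total = 26 + 325 + 13
= 364

364


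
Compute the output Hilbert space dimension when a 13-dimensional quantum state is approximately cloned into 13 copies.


Output space = H^(tensor 13) where dim(H) = 13
dim = 13^13
= 169 (after 2 factors)
= 2197 (after 3 factors)
= 28561 (after 4 factors)
= 371293 (after 5 factors)
= 4826809 (after 6 factors)
= 62748517 (after 7 factors)
= 815730721 (after 8 factors)
= 10604499373 (after 9 factors)
= 137858491849 (after 10 factors)
= 1792160394037 (after 11 factors)
= 23298085122481 (after 12 factors)
= 302875106592253 (after 13 factors)
= 302875106592253

302875106592253


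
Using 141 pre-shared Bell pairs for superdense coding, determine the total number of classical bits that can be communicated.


Superdense coding allows 2 classical bits per shared entangled pair.
141 pair(s) -> 2 * 141 = 282 classical bits

282


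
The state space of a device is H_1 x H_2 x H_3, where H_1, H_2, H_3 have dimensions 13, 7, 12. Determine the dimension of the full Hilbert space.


dim(H_1 x H_2 x H_3) = 13 * 7 * 12
= 91 * 12
= 1092

1092


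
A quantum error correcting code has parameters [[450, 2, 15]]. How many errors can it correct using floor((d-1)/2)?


Code parameters: [[450, 2, 15]], distance d = 15.
Number of correctable errors = floor((d-1)/2)
= floor((15 - 1)/2)
= floor(14/2)
= 7

7


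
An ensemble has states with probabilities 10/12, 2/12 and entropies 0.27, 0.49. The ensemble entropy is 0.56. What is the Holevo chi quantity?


chi = S(rho) - sum_i p_i * S(rho_i)
Weighted entropy = 10/12 * 0.27 + 2/12 * 0.49
= 0.3067
chi = 0.56 - 0.3067
= 0.2533

0.2533


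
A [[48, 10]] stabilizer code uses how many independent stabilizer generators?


For an [[n,k]] stabilizer code:
Number of stabilizer generators = n - k
= 48 - 10
= 38

38


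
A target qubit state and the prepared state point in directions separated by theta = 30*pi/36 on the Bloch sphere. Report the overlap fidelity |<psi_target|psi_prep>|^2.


For states separated by angle theta on Bloch sphere:
F = cos^2(theta/2)
theta = 30*pi/36 = 2.6180
theta/2 = 1.3090
cos(theta/2) = 0.2588
F = 0.0670

0.0670


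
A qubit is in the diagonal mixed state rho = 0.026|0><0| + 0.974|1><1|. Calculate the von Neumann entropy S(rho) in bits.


S = -p*log2(p) - (1-p)*log2(1-p)
p = 0.0260, 1-p = 0.9740
= -0.0260 * log2(0.0260) - 0.9740 * log2(0.9740)
= -(-0.1369) - (-0.0370)
= 0.1739

0.1739


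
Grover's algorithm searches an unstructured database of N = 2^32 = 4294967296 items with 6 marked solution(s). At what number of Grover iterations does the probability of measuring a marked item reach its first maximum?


After j Grover iterations the success probability is P(j) = sin^2((2j+1)*theta), where sin(theta) = sqrt(k/N).
N = 2^32 = 4294967296, k = 6
sin(theta) = sqrt(k/N) = 3.73762473e-05
theta = arcsin(sqrt(k/N)) = 3.73762473e-05 rad
P(j) reaches its first maximum when (2j+1)*theta is as close as possible to pi/2, i.e. j = round(pi/(4*theta) - 1/2).
pi/(4*theta) - 1/2 = 21012.7964
(For comparison, the common estimate pi/4 * sqrt(N/k) = 21013.2964; the exact maximiser is used here.)
Optimal iterations = 21013

21013


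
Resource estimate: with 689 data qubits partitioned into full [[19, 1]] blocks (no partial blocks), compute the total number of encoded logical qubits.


Each code block uses 19 physical qubits for 1 logical qubit(s).
Number of complete blocks = floor(689 / 19) = 36
Logical qubits = 36 * 1
= 36

36


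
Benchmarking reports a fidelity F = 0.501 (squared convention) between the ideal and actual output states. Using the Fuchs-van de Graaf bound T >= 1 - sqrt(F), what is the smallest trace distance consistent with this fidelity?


Fuchs-van de Graaf (squared-fidelity convention): 1 - sqrt(F) <= T <= sqrt(1 - F).
Lower bound: T >= 1 - sqrt(F)
sqrt(F) = sqrt(0.501) = 0.7078
T >= 1 - 0.7078
T >= 0.2922

0.2922


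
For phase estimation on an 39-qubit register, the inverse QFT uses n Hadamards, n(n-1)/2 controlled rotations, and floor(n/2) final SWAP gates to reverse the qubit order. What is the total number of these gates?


Hadamard gates: 39
Controlled rotations: n*(n-1)/2 = 39*38/2 = 741
SWAP gates: floor(n/2) = floor(39/2) = 19
Total = 39 + 741 + 19
= 799

799


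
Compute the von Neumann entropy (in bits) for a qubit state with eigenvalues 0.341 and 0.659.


S = -p*log2(p) - (1-p)*log2(1-p)
p = 0.3410, 1-p = 0.6590
= -0.3410 * log2(0.3410) - 0.6590 * log2(0.6590)
= -(-0.5293) - (-0.3965)
= 0.9258

0.9258


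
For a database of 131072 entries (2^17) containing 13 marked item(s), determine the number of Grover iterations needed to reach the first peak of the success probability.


After j Grover iterations the success probability is P(j) = sin^2((2j+1)*theta), where sin(theta) = sqrt(k/N).
N = 2^17 = 131072, k = 13
sin(theta) = sqrt(k/N) = 0.009959022487
theta = arcsin(sqrt(k/N)) = 0.009959187121 rad
P(j) reaches its first maximum when (2j+1)*theta is as close as possible to pi/2, i.e. j = round(pi/(4*theta) - 1/2).
pi/(4*theta) - 1/2 = 78.3617
(For comparison, the common estimate pi/4 * sqrt(N/k) = 78.8630; the exact maximiser is used here.)
Optimal iterations = 78

78


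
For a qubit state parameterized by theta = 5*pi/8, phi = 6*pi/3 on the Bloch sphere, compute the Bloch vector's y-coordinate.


theta = 1.9635, phi = 6.2832
r_y = sin(theta)*sin(phi) = 0.9239 * 0.0000
r_y = 0.0000

0.0000


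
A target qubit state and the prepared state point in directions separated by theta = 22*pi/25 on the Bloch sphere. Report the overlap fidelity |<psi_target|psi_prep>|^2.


For states separated by angle theta on Bloch sphere:
F = cos^2(theta/2)
theta = 22*pi/25 = 2.7646
theta/2 = 1.3823
cos(theta/2) = 0.1874
F = 0.0351

0.0351


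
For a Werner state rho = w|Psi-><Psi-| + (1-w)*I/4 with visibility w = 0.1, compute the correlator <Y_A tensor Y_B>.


|Psi-> = (|01> - |10>)/sqrt(2)
For the pure Bell state, <Y_A Y_B> = -1 (Bell-state Pauli correlator).
The maximally-mixed part I/4 has tr(I/4 * P tensor P) = 0 for any traceless Pauli P.
So <Y_A Y_B>_rho = w * (-1) + (1 - w) * 0
= 0.1 * (-1)
= -0.1000

-0.1000


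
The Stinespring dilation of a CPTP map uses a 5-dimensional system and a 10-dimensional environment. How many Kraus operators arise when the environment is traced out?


Tracing out the environment in an orthonormal basis {|i>_E} gives Kraus operators K_i = <i|_E U |0>_E.
Number of Kraus operators = dim(H_env) = d_env
= 10

10


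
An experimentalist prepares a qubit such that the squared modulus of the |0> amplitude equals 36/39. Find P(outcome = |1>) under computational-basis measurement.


|alpha|^2 = 36/39 = 0.9231
|beta|^2 = 1 - 36/39 = 3/39 = 0.0769
P(|1>) = |beta|^2 = 0.0769

0.0769


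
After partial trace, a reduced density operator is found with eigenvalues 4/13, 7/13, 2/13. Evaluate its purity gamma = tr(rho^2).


tr(rho^2) = sum of eigenvalues squared
= (4/13)^2 + (7/13)^2 + (2/13)^2
= (16 + 49 + 4) / 169
= 69/169
= 0.4083

0.4083


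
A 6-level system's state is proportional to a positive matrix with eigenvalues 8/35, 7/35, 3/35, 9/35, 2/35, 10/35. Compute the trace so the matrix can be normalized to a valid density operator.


tr(M) = sum of eigenvalues
= 8/35 + 7/35 + 3/35 + 9/35 + 2/35 + 10/35
= 39/35
= 1.1143

1.1143


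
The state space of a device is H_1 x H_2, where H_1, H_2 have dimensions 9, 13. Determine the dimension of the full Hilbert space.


dim(H_1 x H_2) = 9 * 13
= 117

117


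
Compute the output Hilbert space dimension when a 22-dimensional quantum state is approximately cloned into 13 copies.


Output space = H^(tensor 13) where dim(H) = 22
dim = 22^13
= 484 (after 2 factors)
= 10648 (after 3 factors)
= 234256 (after 4 factors)
= 5153632 (after 5 factors)
= 113379904 (after 6 factors)
= 2494357888 (after 7 factors)
= 54875873536 (after 8 factors)
= 1207269217792 (after 9 factors)
= 26559922791424 (after 10 factors)
= 584318301411328 (after 11 factors)
= 12855002631049216 (after 12 factors)
= 282810057883082752 (after 13 factors)
= 282810057883082752

282810057883082752


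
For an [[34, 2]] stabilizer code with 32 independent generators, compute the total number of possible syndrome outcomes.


Each stabilizer generator gives a binary (+1 or -1) measurement outcome.
With 32 independent generators:
Total syndromes = 2^32
= 4294967296

4294967296


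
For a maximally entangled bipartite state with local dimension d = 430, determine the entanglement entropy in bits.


For a maximally entangled state in d x d:
S = log2(d) = log2(430)
= 8.7482

8.7482


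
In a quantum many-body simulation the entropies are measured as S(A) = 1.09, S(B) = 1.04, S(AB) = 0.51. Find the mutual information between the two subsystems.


I(A:B) = S(A) + S(B) - S(AB)
= 1.09 + 1.04 - 0.51
= 1.6200

1.6200


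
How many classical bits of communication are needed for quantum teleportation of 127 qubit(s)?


Quantum teleportation requires 2 classical bits per qubit teleported.
127 qubit(s) -> 2 * 127 = 254 classical bits

254


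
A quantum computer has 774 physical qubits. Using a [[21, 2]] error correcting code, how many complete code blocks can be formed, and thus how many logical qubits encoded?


Each code block uses 21 physical qubits for 2 logical qubit(s).
Number of complete blocks = floor(774 / 21) = 36
Logical qubits = 36 * 2
= 72

72


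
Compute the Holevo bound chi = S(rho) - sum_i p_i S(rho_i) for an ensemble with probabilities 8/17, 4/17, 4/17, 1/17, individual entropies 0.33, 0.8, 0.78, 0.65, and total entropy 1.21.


chi = S(rho) - sum_i p_i * S(rho_i)
Weighted entropy = 8/17 * 0.33 + 4/17 * 0.8 + 4/17 * 0.78 + 1/17 * 0.65
= 0.5653
chi = 1.21 - 0.5653
= 0.6447

0.6447


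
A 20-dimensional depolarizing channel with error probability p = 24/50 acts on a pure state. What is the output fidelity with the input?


F = (1-p) + p/d
= (1 - 0.4800) + 0.4800/20
= 0.5200 + 0.0240
= 0.5440

0.5440


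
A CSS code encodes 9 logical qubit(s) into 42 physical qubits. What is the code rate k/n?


Code rate R = k/n
= 9/42
= 0.2143

0.2143


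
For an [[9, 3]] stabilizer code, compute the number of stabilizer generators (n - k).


For an [[n,k]] stabilizer code:
Number of stabilizer generators = n - k
= 9 - 3
= 6

6


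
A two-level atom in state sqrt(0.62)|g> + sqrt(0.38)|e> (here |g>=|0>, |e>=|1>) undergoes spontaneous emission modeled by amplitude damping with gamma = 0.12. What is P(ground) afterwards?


For amplitude damping with parameter gamma on state sqrt(a)|0> + sqrt(b)|1>:
alpha^2 = 0.62, beta^2 = 0.38
P(|0>) = alpha^2 + gamma * beta^2
= 0.62 + 0.12 * 0.38
= 0.62 + 0.0456
= 0.6656

0.6656
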